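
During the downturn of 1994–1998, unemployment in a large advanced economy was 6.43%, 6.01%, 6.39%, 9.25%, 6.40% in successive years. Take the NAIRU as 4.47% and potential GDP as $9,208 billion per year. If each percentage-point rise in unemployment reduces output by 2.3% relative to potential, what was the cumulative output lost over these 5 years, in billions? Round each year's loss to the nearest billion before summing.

Year 1994: gap = -2.3 × (6.43 - 4.47) = -4.508%, loss ≈ 9208 × 4.508/100 ≈ 415.
Year 1995: gap = -2.3 × (6.01 - 4.47) = -3.542%, loss ≈ 9208 × 3.542/100 ≈ 326.
Year 1996: gap = -2.3 × (6.39 - 4.47) = -4.416%, loss ≈ 9208 × 4.416/100 ≈ 407.
Year 1997: gap = -2.3 × (9.25 - 4.47) = -10.994%, loss ≈ 9208 × 10.994/100 ≈ 1012.
Year 1998: gap = -2.3 × (6.4 - 4.47) = -4.439%, loss ≈ 9208 × 4.439/100 ≈ 409.
Total lost output = 415 + 326 + 407 + 1012 + 409 = 2569 billion.

$2,569 billion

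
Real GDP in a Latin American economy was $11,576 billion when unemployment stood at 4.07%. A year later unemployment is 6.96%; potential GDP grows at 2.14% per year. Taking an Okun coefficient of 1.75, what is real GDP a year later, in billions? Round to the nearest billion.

$11,238 billion

Δu = 6.96 - 4.07 = 2.89 points.
Okun's law (growth form): g_Y = g_Y* - β × Δu = 2.14 - 1.75 × (2.89) = 2.14 - 5.0575 = -2.9175%.
Real GDP in the next year = 11576 × (1 - 2.9175/100) = 11576 × 0.970825 ≈ 11238 billion.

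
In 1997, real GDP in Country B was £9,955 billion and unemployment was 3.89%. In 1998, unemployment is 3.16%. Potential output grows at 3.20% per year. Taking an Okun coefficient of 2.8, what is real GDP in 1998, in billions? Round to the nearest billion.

Δu = 3.16 - 3.89 = -0.73 points.
Okun's law (growth form): g_Y = g_Y* - β × Δu = 3.20 - 2.8 × (-0.73) = 3.2 + 2.044 = 5.244%.
Real GDP in the next year = 9955 × (1 + 5.244/100) = 9955 × 1.05244 ≈ 10477 billion.

£10,477 billion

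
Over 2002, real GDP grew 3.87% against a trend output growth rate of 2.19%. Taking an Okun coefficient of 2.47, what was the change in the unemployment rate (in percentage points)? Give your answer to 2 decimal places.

Growth-rate Okun's law: g_Y = g_Y* - β × Δu, so Δu = (g_Y* - g_Y)/β.
Δu = (2.19 - 3.87)/2.47 = -1.68/2.47 = -0.68 percentage points.

-0.68 percentage points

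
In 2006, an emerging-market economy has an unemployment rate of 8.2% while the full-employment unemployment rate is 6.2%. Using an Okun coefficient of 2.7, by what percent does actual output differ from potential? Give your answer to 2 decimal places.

-5.40%

The unemployment gap is 8.2 - 6.2 = 2 percentage points.
Okun's law gives an output gap of -2.7 × 2 = -5.4%, i.e. 5.40% below potential.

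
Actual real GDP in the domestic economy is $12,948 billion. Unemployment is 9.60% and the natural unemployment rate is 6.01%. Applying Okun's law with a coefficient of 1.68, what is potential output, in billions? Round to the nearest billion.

$13,779 billion

Unemployment gap = 9.6 - 6.01 = 3.59 points, so output gap = -1.68 × 3.59 = -6.0312%.
Since Y = Y* × (1 + gap/100), Y* = 12948/0.939688 ≈ 13779 billion.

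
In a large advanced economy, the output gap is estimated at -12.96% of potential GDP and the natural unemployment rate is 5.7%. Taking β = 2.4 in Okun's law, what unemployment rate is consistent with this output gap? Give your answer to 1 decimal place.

11.1%

From Okun's law, u - u* = -(output gap)/β = -(-12.96)/2.4 = 5.4 points.
So u = 5.7 + 5.4 = 11.1%.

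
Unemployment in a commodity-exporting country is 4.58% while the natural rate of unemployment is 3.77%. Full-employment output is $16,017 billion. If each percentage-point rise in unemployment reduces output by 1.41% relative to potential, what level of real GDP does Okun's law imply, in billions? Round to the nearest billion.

Unemployment gap = 4.58 - 3.77 = 0.81 points, so the output gap is -1.41 × 0.81 = -1.1421%.
Actual GDP = 16017 × (1 - 1.1421/100) = 16017 × 0.988579 ≈ 15834 billion.

$15,834 billion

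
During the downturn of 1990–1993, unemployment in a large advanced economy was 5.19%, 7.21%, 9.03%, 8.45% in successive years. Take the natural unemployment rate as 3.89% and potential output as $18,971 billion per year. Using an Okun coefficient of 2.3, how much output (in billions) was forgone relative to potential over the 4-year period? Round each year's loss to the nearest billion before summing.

$6,249 billion

Year 1990: gap = -2.3 × (5.19 - 3.89) = -2.99%, loss ≈ 18971 × 2.99/100 ≈ 567.
Year 1991: gap = -2.3 × (7.21 - 3.89) = -7.636%, loss ≈ 18971 × 7.636/100 ≈ 1449.
Year 1992: gap = -2.3 × (9.03 - 3.89) = -11.822%, loss ≈ 18971 × 11.822/100 ≈ 2243.
Year 1993: gap = -2.3 × (8.45 - 3.89) = -10.488%, loss ≈ 18971 × 10.488/100 ≈ 1990.
Total lost output = 567 + 1449 + 2243 + 1990 = 6249 billion.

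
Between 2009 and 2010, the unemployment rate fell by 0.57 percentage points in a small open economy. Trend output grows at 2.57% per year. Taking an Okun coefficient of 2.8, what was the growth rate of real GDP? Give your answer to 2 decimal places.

4.17%

Growth-rate Okun's law: g_Y = g_Y* - β × Δu.
g_Y = 2.57 - 2.8 × (-0.57) = 2.57 + 1.596 = 4.166%, i.e. 4.17% to 2 d.p.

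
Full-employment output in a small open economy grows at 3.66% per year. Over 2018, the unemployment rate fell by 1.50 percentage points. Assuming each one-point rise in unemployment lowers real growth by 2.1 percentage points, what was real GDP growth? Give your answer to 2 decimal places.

Growth-rate Okun's law: g_Y = g_Y* - β × Δu.
g_Y = 3.66 - 2.1 × (-1.50) = 3.66 + 3.15 = 6.81%, i.e. 6.81% to 2 d.p.

6.81%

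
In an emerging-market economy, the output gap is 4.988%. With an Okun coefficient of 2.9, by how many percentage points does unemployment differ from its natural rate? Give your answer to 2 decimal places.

Okun's law: output gap = -β × (u - u*), so u - u* = -(output gap)/β.
u - u* = -(4.988)/2.9 = -1.72 percentage points.

-1.72 percentage points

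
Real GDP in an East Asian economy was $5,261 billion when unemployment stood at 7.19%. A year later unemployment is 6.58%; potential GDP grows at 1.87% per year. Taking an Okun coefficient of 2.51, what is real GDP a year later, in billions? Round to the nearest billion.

$5,440 billion

Δu = 6.58 - 7.19 = -0.61 points.
Okun's law (growth form): g_Y = g_Y* - β × Δu = 1.87 - 2.51 × (-0.61) = 1.87 + 1.5311 = 3.4011%.
Real GDP in the next year = 5261 × (1 + 3.4011/100) = 5261 × 1.034011 ≈ 5440 billion.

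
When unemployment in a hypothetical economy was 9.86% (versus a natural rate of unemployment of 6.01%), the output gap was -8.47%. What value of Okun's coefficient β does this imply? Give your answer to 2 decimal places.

β ≈ 2.20

Okun's law: output gap = -β × (u - u*).
-8.47 = -β × (9.86 - 6.01) = -β × 3.85, so β = 8.47/3.85 = 2.20.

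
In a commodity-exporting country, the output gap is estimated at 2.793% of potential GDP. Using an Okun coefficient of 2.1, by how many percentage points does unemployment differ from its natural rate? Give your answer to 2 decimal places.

-1.33 percentage points

Okun's law: output gap = -β × (u - u*), so u - u* = -(output gap)/β.
u - u* = -(2.793)/2.1 = -1.33 percentage points.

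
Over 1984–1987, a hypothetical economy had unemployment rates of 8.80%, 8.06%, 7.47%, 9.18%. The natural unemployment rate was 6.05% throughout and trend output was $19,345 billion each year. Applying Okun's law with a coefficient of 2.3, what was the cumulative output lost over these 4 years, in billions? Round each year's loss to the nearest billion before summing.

$4,143 billion

Year 1984: gap = -2.3 × (8.8 - 6.05) = -6.325%, loss ≈ 19345 × 6.325/100 ≈ 1224.
Year 1985: gap = -2.3 × (8.06 - 6.05) = -4.623%, loss ≈ 19345 × 4.623/100 ≈ 894.
Year 1986: gap = -2.3 × (7.47 - 6.05) = -3.266%, loss ≈ 19345 × 3.266/100 ≈ 632.
Year 1987: gap = -2.3 × (9.18 - 6.05) = -7.199%, loss ≈ 19345 × 7.199/100 ≈ 1393.
Total lost output = 1224 + 894 + 632 + 1393 = 4143 billion.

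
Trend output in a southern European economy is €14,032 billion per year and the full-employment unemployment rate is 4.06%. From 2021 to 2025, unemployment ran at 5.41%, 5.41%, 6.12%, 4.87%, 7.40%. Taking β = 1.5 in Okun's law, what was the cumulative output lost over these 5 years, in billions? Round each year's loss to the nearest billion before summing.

Year 2021: gap = -1.5 × (5.41 - 4.06) = -2.025%, loss ≈ 14032 × 2.025/100 ≈ 284.
Year 2022: gap = -1.5 × (5.41 - 4.06) = -2.025%, loss ≈ 14032 × 2.025/100 ≈ 284.
Year 2023: gap = -1.5 × (6.12 - 4.06) = -3.09%, loss ≈ 14032 × 3.09/100 ≈ 434.
Year 2024: gap = -1.5 × (4.87 - 4.06) = -1.215%, loss ≈ 14032 × 1.215/100 ≈ 170.
Year 2025: gap = -1.5 × (7.4 - 4.06) = -5.01%, loss ≈ 14032 × 5.01/100 ≈ 703.
Total lost output = 284 + 284 + 434 + 170 + 703 = 1875 billion.

€1,875 billion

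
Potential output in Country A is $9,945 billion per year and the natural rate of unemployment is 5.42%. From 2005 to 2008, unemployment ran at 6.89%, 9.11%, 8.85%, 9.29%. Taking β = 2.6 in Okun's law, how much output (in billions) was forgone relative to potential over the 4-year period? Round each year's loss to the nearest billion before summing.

Year 2005: gap = -2.6 × (6.89 - 5.42) = -3.822%, loss ≈ 9945 × 3.822/100 ≈ 380.
Year 2006: gap = -2.6 × (9.11 - 5.42) = -9.594%, loss ≈ 9945 × 9.594/100 ≈ 954.
Year 2007: gap = -2.6 × (8.85 - 5.42) = -8.918%, loss ≈ 9945 × 8.918/100 ≈ 887.
Year 2008: gap = -2.6 × (9.29 - 5.42) = -10.062%, loss ≈ 9945 × 10.062/100 ≈ 1001.
Total lost output = 380 + 954 + 887 + 1001 = 3222 billion.

$3,222 billion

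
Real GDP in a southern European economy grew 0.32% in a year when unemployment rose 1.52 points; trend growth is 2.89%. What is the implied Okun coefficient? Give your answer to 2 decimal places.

Growth form: g_Y = g_Y* - β × Δu, so β = (g_Y* - g_Y)/Δu.
β = (2.89 - 0.32)/1.52 = 2.57/1.52 = 1.69.

β ≈ 1.69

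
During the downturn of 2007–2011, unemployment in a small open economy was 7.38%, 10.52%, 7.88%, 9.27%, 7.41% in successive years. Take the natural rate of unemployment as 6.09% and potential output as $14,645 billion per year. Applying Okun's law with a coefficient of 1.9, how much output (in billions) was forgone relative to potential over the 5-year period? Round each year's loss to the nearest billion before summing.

$3,342 billion

Year 2007: gap = -1.9 × (7.38 - 6.09) = -2.451%, loss ≈ 14645 × 2.451/100 ≈ 359.
Year 2008: gap = -1.9 × (10.52 - 6.09) = -8.417%, loss ≈ 14645 × 8.417/100 ≈ 1233.
Year 2009: gap = -1.9 × (7.88 - 6.09) = -3.401%, loss ≈ 14645 × 3.401/100 ≈ 498.
Year 2010: gap = -1.9 × (9.27 - 6.09) = -6.042%, loss ≈ 14645 × 6.042/100 ≈ 885.
Year 2011: gap = -1.9 × (7.41 - 6.09) = -2.508%, loss ≈ 14645 × 2.508/100 ≈ 367.
Total lost output = 359 + 1233 + 498 + 885 + 367 = 3342 billion.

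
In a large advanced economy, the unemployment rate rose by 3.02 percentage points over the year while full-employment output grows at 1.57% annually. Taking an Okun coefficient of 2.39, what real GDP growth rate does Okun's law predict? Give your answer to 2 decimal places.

-5.65%

Growth-rate Okun's law: g_Y = g_Y* - β × Δu.
g_Y = 1.57 - 2.39 × (3.02) = 1.57 - 7.2178 = -5.6478%, i.e. -5.65% to 2 d.p.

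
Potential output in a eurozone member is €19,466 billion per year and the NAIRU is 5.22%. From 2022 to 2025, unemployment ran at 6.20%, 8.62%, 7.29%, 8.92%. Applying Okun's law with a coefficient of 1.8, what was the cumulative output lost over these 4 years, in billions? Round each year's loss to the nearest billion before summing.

€3,555 billion

Year 2022: gap = -1.8 × (6.2 - 5.22) = -1.764%, loss ≈ 19466 × 1.764/100 ≈ 343.
Year 2023: gap = -1.8 × (8.62 - 5.22) = -6.12%, loss ≈ 19466 × 6.12/100 ≈ 1191.
Year 2024: gap = -1.8 × (7.29 - 5.22) = -3.726%, loss ≈ 19466 × 3.726/100 ≈ 725.
Year 2025: gap = -1.8 × (8.92 - 5.22) = -6.66%, loss ≈ 19466 × 6.66/100 ≈ 1296.
Total lost output = 343 + 1191 + 725 + 1296 = 3555 billion.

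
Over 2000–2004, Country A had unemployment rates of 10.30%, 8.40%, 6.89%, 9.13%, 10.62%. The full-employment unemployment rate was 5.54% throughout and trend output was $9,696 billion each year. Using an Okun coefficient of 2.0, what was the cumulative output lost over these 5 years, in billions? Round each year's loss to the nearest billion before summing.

Year 2000: gap = -2.0 × (10.3 - 5.54) = -9.52%, loss ≈ 9696 × 9.52/100 ≈ 923.
Year 2001: gap = -2.0 × (8.4 - 5.54) = -5.72%, loss ≈ 9696 × 5.72/100 ≈ 555.
Year 2002: gap = -2.0 × (6.89 - 5.54) = -2.7%, loss ≈ 9696 × 2.7/100 ≈ 262.
Year 2003: gap = -2.0 × (9.13 - 5.54) = -7.18%, loss ≈ 9696 × 7.18/100 ≈ 696.
Year 2004: gap = -2.0 × (10.62 - 5.54) = -10.16%, loss ≈ 9696 × 10.16/100 ≈ 985.
Total lost output = 923 + 555 + 262 + 696 + 985 = 3421 billion.

$3,421 billion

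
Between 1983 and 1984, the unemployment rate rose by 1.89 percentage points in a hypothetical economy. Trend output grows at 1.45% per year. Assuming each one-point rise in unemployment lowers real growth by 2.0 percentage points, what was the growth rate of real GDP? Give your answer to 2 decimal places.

-2.33%

Growth-rate Okun's law: g_Y = g_Y* - β × Δu.
g_Y = 1.45 - 2.0 × (1.89) = 1.45 - 3.78 = -2.33%, i.e. -2.33% to 2 d.p.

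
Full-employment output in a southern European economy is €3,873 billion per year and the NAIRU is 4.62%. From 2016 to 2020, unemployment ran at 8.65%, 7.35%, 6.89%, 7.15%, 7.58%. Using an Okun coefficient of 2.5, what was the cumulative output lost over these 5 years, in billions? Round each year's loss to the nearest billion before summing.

Year 2016: gap = -2.5 × (8.65 - 4.62) = -10.075%, loss ≈ 3873 × 10.075/100 ≈ 390.
Year 2017: gap = -2.5 × (7.35 - 4.62) = -6.825%, loss ≈ 3873 × 6.825/100 ≈ 264.
Year 2018: gap = -2.5 × (6.89 - 4.62) = -5.675%, loss ≈ 3873 × 5.675/100 ≈ 220.
Year 2019: gap = -2.5 × (7.15 - 4.62) = -6.325%, loss ≈ 3873 × 6.325/100 ≈ 245.
Year 2020: gap = -2.5 × (7.58 - 4.62) = -7.4%, loss ≈ 3873 × 7.4/100 ≈ 287.
Total lost output = 390 + 264 + 220 + 245 + 287 = 1406 billion.

€1,406 billion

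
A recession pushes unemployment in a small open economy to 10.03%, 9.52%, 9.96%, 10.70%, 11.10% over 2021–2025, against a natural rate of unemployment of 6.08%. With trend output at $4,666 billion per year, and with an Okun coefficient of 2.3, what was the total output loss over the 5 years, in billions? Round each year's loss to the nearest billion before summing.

Year 2021: gap = -2.3 × (10.03 - 6.08) = -9.085%, loss ≈ 4666 × 9.085/100 ≈ 424.
Year 2022: gap = -2.3 × (9.52 - 6.08) = -7.912%, loss ≈ 4666 × 7.912/100 ≈ 369.
Year 2023: gap = -2.3 × (9.96 - 6.08) = -8.924%, loss ≈ 4666 × 8.924/100 ≈ 416.
Year 2024: gap = -2.3 × (10.7 - 6.08) = -10.626%, loss ≈ 4666 × 10.626/100 ≈ 496.
Year 2025: gap = -2.3 × (11.1 - 6.08) = -11.546%, loss ≈ 4666 × 11.546/100 ≈ 539.
Total lost output = 424 + 369 + 416 + 496 + 539 = 2244 billion.

$2,244 billion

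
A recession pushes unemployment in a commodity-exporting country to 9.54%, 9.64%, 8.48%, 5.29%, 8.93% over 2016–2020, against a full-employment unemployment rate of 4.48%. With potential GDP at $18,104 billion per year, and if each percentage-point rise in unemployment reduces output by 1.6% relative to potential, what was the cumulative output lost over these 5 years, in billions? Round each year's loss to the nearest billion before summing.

$5,644 billion

Year 2016: gap = -1.6 × (9.54 - 4.48) = -8.096%, loss ≈ 18104 × 8.096/100 ≈ 1466.
Year 2017: gap = -1.6 × (9.64 - 4.48) = -8.256%, loss ≈ 18104 × 8.256/100 ≈ 1495.
Year 2018: gap = -1.6 × (8.48 - 4.48) = -6.4%, loss ≈ 18104 × 6.4/100 ≈ 1159.
Year 2019: gap = -1.6 × (5.29 - 4.48) = -1.296%, loss ≈ 18104 × 1.296/100 ≈ 235.
Year 2020: gap = -1.6 × (8.93 - 4.48) = -7.12%, loss ≈ 18104 × 7.12/100 ≈ 1289.
Total lost output = 1466 + 1495 + 1159 + 235 + 1289 = 5644 billion.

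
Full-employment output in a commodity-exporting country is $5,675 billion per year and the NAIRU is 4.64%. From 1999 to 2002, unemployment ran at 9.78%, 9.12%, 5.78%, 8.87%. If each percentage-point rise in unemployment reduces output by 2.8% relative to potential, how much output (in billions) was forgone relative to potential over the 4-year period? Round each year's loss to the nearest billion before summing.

Year 1999: gap = -2.8 × (9.78 - 4.64) = -14.392%, loss ≈ 5675 × 14.392/100 ≈ 817.
Year 2000: gap = -2.8 × (9.12 - 4.64) = -12.544%, loss ≈ 5675 × 12.544/100 ≈ 712.
Year 2001: gap = -2.8 × (5.78 - 4.64) = -3.192%, loss ≈ 5675 × 3.192/100 ≈ 181.
Year 2002: gap = -2.8 × (8.87 - 4.64) = -11.844%, loss ≈ 5675 × 11.844/100 ≈ 672.
Total lost output = 817 + 712 + 181 + 672 = 2382 billion.

$2,382 billion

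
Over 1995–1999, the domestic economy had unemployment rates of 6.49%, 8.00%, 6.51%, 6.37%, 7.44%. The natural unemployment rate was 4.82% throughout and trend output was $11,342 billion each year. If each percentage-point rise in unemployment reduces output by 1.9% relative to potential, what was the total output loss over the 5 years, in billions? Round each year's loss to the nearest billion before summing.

$2,308 billion

Year 1995: gap = -1.9 × (6.49 - 4.82) = -3.173%, loss ≈ 11342 × 3.173/100 ≈ 360.
Year 1996: gap = -1.9 × (8 - 4.82) = -6.042%, loss ≈ 11342 × 6.042/100 ≈ 685.
Year 1997: gap = -1.9 × (6.51 - 4.82) = -3.211%, loss ≈ 11342 × 3.211/100 ≈ 364.
Year 1998: gap = -1.9 × (6.37 - 4.82) = -2.945%, loss ≈ 11342 × 2.945/100 ≈ 334.
Year 1999: gap = -1.9 × (7.44 - 4.82) = -4.978%, loss ≈ 11342 × 4.978/100 ≈ 565.
Total lost output = 360 + 685 + 364 + 334 + 565 = 2308 billion.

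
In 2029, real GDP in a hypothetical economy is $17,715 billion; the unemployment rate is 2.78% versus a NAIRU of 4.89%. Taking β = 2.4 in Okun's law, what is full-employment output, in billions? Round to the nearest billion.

Unemployment gap = 2.78 - 4.89 = -2.11 points, so output gap = -2.4 × (-2.11) = 5.064%.
Since Y = Y* × (1 + gap/100), Y* = 17715/1.05064 ≈ 16861 billion.

$16,861 billion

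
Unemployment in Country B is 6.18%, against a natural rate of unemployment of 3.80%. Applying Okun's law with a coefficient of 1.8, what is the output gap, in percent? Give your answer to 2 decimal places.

The unemployment gap is 6.18 - 3.8 = 2.38 percentage points.
Okun's law gives an output gap of -1.8 × 2.38 = -4.284%, i.e. 4.28% below potential.

-4.28%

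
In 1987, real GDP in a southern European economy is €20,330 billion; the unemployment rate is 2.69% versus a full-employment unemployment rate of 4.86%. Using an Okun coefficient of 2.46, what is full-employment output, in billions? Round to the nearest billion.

€19,300 billion

Unemployment gap = 2.69 - 4.86 = -2.17 points, so output gap = -2.46 × (-2.17) = 5.3382%.
Since Y = Y* × (1 + gap/100), Y* = 20330/1.053382 ≈ 19300 billion.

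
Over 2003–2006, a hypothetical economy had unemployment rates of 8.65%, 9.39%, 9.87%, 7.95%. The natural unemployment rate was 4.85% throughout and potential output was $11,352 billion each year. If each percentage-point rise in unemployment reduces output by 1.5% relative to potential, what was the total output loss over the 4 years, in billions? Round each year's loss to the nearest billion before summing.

Year 2003: gap = -1.5 × (8.65 - 4.85) = -5.7%, loss ≈ 11352 × 5.7/100 ≈ 647.
Year 2004: gap = -1.5 × (9.39 - 4.85) = -6.81%, loss ≈ 11352 × 6.81/100 ≈ 773.
Year 2005: gap = -1.5 × (9.87 - 4.85) = -7.53%, loss ≈ 11352 × 7.53/100 ≈ 855.
Year 2006: gap = -1.5 × (7.95 - 4.85) = -4.65%, loss ≈ 11352 × 4.65/100 ≈ 528.
Total lost output = 647 + 773 + 855 + 528 = 2803 billion.

$2,803 billion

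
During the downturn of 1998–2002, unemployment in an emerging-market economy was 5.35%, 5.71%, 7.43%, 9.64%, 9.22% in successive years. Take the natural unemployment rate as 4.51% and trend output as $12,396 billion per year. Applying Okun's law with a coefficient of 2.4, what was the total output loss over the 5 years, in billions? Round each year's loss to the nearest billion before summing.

Year 1998: gap = -2.4 × (5.35 - 4.51) = -2.016%, loss ≈ 12396 × 2.016/100 ≈ 250.
Year 1999: gap = -2.4 × (5.71 - 4.51) = -2.88%, loss ≈ 12396 × 2.88/100 ≈ 357.
Year 2000: gap = -2.4 × (7.43 - 4.51) = -7.008%, loss ≈ 12396 × 7.008/100 ≈ 869.
Year 2001: gap = -2.4 × (9.64 - 4.51) = -12.312%, loss ≈ 12396 × 12.312/100 ≈ 1526.
Year 2002: gap = -2.4 × (9.22 - 4.51) = -11.304%, loss ≈ 12396 × 11.304/100 ≈ 1401.
Total lost output = 250 + 357 + 869 + 1526 + 1401 = 4403 billion.

$4,403 billion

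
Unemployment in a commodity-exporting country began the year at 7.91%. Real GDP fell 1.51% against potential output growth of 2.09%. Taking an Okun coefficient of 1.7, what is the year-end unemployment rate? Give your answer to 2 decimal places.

Growth-rate Okun's law: g_Y = g_Y* - β × Δu, so Δu = (g_Y* - g_Y)/β.
Δu = (2.09 + 1.51)/1.7 = 3.6/1.7 = 2.12 percentage points.
Year-end unemployment = 7.91 + 2.12 = 10.03%.

10.03%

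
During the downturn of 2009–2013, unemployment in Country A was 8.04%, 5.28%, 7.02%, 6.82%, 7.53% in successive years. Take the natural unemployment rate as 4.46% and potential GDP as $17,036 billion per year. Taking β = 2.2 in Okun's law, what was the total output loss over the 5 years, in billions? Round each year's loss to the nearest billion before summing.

Year 2009: gap = -2.2 × (8.04 - 4.46) = -7.876%, loss ≈ 17036 × 7.876/100 ≈ 1342.
Year 2010: gap = -2.2 × (5.28 - 4.46) = -1.804%, loss ≈ 17036 × 1.804/100 ≈ 307.
Year 2011: gap = -2.2 × (7.02 - 4.46) = -5.632%, loss ≈ 17036 × 5.632/100 ≈ 959.
Year 2012: gap = -2.2 × (6.82 - 4.46) = -5.192%, loss ≈ 17036 × 5.192/100 ≈ 885.
Year 2013: gap = -2.2 × (7.53 - 4.46) = -6.754%, loss ≈ 17036 × 6.754/100 ≈ 1151.
Total lost output = 1342 + 307 + 959 + 885 + 1151 = 4644 billion.

$4,644 billion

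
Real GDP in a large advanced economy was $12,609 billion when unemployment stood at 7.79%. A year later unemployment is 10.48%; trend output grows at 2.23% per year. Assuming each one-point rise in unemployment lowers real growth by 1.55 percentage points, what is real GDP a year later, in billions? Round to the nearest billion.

$12,364 billion

Δu = 10.48 - 7.79 = 2.69 points.
Okun's law (growth form): g_Y = g_Y* - β × Δu = 2.23 - 1.55 × (2.69) = 2.23 - 4.1695 = -1.9395%.
Real GDP in the next year = 12609 × (1 - 1.9395/100) = 12609 × 0.980605 ≈ 12364 billion.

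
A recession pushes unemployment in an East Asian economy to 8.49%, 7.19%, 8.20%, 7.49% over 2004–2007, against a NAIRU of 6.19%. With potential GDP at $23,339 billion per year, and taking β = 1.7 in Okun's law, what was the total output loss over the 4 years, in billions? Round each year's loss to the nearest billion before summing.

Year 2004: gap = -1.7 × (8.49 - 6.19) = -3.91%, loss ≈ 23339 × 3.91/100 ≈ 913.
Year 2005: gap = -1.7 × (7.19 - 6.19) = -1.7%, loss ≈ 23339 × 1.7/100 ≈ 397.
Year 2006: gap = -1.7 × (8.2 - 6.19) = -3.417%, loss ≈ 23339 × 3.417/100 ≈ 797.
Year 2007: gap = -1.7 × (7.49 - 6.19) = -2.21%, loss ≈ 23339 × 2.21/100 ≈ 516.
Total lost output = 913 + 397 + 797 + 516 = 2623 billion.

$2,623 billion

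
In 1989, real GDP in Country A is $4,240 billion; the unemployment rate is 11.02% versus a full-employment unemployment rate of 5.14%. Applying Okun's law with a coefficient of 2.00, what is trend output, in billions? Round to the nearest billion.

Unemployment gap = 11.02 - 5.14 = 5.88 points, so output gap = -2 × 5.88 = -11.76%.
Since Y = Y* × (1 + gap/100), Y* = 4240/0.8824 ≈ 4805 billion.

$4,805 billion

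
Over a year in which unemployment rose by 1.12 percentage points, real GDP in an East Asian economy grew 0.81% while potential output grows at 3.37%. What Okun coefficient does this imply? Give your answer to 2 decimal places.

Growth form: g_Y = g_Y* - β × Δu, so β = (g_Y* - g_Y)/Δu.
β = (3.37 - 0.81)/1.12 = 2.56/1.12 = 2.29.

β ≈ 2.29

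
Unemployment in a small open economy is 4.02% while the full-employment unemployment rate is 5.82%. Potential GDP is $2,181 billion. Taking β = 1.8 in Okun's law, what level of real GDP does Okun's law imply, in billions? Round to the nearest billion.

Unemployment gap = 4.02 - 5.82 = -1.8 points, so the output gap is -1.8 × (-1.8) = 3.24%.
Actual GDP = 2181 × (1 + 3.24/100) = 2181 × 1.0324 ≈ 2252 billion.

$2,252 billion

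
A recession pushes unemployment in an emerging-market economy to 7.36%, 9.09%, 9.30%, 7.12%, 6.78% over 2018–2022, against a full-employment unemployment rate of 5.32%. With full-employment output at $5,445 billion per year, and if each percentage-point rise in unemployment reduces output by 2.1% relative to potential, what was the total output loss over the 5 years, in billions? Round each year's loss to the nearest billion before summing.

Year 2018: gap = -2.1 × (7.36 - 5.32) = -4.284%, loss ≈ 5445 × 4.284/100 ≈ 233.
Year 2019: gap = -2.1 × (9.09 - 5.32) = -7.917%, loss ≈ 5445 × 7.917/100 ≈ 431.
Year 2020: gap = -2.1 × (9.3 - 5.32) = -8.358%, loss ≈ 5445 × 8.358/100 ≈ 455.
Year 2021: gap = -2.1 × (7.12 - 5.32) = -3.78%, loss ≈ 5445 × 3.78/100 ≈ 206.
Year 2022: gap = -2.1 × (6.78 - 5.32) = -3.066%, loss ≈ 5445 × 3.066/100 ≈ 167.
Total lost output = 233 + 431 + 455 + 206 + 167 = 1492 billion.

$1,492 billion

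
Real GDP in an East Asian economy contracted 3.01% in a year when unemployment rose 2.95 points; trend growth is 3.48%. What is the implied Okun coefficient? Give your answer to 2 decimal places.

β ≈ 2.20

Growth form: g_Y = g_Y* - β × Δu, so β = (g_Y* - g_Y)/Δu.
β = (3.48 + 3.01)/2.95 = 6.49/2.95 = 2.20.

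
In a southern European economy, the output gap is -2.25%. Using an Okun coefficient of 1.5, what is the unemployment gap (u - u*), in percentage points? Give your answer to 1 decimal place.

Okun's law: output gap = -β × (u - u*), so u - u* = -(output gap)/β.
u - u* = -(-2.25)/1.5 = 1.5 percentage points.

1.5 percentage points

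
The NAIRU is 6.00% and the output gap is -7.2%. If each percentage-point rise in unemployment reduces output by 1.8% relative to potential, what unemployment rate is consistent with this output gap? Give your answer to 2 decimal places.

From Okun's law, u - u* = -(output gap)/β = -(-7.2)/1.8 = 4 points.
So u = 6 + 4 = 10.00%.

10.00%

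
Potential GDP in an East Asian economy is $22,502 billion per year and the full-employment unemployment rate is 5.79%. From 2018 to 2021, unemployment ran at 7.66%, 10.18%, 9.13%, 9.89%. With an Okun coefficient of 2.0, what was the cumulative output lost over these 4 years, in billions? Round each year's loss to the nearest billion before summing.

$6,166 billion

Year 2018: gap = -2.0 × (7.66 - 5.79) = -3.74%, loss ≈ 22502 × 3.74/100 ≈ 842.
Year 2019: gap = -2.0 × (10.18 - 5.79) = -8.78%, loss ≈ 22502 × 8.78/100 ≈ 1976.
Year 2020: gap = -2.0 × (9.13 - 5.79) = -6.68%, loss ≈ 22502 × 6.68/100 ≈ 1503.
Year 2021: gap = -2.0 × (9.89 - 5.79) = -8.2%, loss ≈ 22502 × 8.2/100 ≈ 1845.
Total lost output = 842 + 1976 + 1503 + 1845 = 6166 billion.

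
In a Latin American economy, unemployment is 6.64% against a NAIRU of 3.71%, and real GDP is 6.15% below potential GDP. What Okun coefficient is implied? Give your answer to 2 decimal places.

β ≈ 2.10

Okun's law: output gap = -β × (u - u*).
-6.15 = -β × (6.64 - 3.71) = -β × 2.93, so β = 6.15/2.93 = 2.10.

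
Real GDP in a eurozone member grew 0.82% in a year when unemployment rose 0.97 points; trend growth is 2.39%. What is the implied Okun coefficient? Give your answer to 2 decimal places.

Growth form: g_Y = g_Y* - β × Δu, so β = (g_Y* - g_Y)/Δu.
β = (2.39 - 0.82)/0.97 = 1.57/0.97 = 1.62.

β ≈ 1.62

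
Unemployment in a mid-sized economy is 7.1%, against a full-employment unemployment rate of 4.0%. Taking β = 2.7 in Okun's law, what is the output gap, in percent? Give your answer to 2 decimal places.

The unemployment gap is 7.1 - 4 = 3.1 percentage points.
Okun's law gives an output gap of -2.7 × 3.1 = -8.37%, i.e. 8.37% below potential.

-8.37%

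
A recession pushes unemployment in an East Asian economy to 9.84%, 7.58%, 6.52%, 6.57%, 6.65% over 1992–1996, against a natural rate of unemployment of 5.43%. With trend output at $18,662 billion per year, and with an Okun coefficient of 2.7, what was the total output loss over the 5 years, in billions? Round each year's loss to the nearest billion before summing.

$5,043 billion

Year 1992: gap = -2.7 × (9.84 - 5.43) = -11.907%, loss ≈ 18662 × 11.907/100 ≈ 2222.
Year 1993: gap = -2.7 × (7.58 - 5.43) = -5.805%, loss ≈ 18662 × 5.805/100 ≈ 1083.
Year 1994: gap = -2.7 × (6.52 - 5.43) = -2.943%, loss ≈ 18662 × 2.943/100 ≈ 549.
Year 1995: gap = -2.7 × (6.57 - 5.43) = -3.078%, loss ≈ 18662 × 3.078/100 ≈ 574.
Year 1996: gap = -2.7 × (6.65 - 5.43) = -3.294%, loss ≈ 18662 × 3.294/100 ≈ 615.
Total lost output = 2222 + 1083 + 549 + 574 + 615 = 5043 billion.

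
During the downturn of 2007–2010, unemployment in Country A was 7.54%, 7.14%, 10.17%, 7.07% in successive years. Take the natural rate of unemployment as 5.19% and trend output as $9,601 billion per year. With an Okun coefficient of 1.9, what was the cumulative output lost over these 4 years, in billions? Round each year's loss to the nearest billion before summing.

Year 2007: gap = -1.9 × (7.54 - 5.19) = -4.465%, loss ≈ 9601 × 4.465/100 ≈ 429.
Year 2008: gap = -1.9 × (7.14 - 5.19) = -3.705%, loss ≈ 9601 × 3.705/100 ≈ 356.
Year 2009: gap = -1.9 × (10.17 - 5.19) = -9.462%, loss ≈ 9601 × 9.462/100 ≈ 908.
Year 2010: gap = -1.9 × (7.07 - 5.19) = -3.572%, loss ≈ 9601 × 3.572/100 ≈ 343.
Total lost output = 429 + 356 + 908 + 343 = 2036 billion.

$2,036 billion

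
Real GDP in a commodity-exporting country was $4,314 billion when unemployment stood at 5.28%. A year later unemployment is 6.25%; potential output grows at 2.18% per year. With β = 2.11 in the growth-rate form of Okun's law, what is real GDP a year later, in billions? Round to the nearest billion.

Δu = 6.25 - 5.28 = 0.97 points.
Okun's law (growth form): g_Y = g_Y* - β × Δu = 2.18 - 2.11 × (0.97) = 2.18 - 2.0467 = 0.1333%.
Real GDP in the next year = 4314 × (1 + 0.1333/100) = 4314 × 1.001333 ≈ 4320 billion.

$4,320 billion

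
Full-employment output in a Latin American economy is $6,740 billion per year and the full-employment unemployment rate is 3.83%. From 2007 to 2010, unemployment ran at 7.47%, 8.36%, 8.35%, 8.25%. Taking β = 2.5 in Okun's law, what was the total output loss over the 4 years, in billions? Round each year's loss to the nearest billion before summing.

$2,883 billion

Year 2007: gap = -2.5 × (7.47 - 3.83) = -9.1%, loss ≈ 6740 × 9.1/100 ≈ 613.
Year 2008: gap = -2.5 × (8.36 - 3.83) = -11.325%, loss ≈ 6740 × 11.325/100 ≈ 763.
Year 2009: gap = -2.5 × (8.35 - 3.83) = -11.3%, loss ≈ 6740 × 11.3/100 ≈ 762.
Year 2010: gap = -2.5 × (8.25 - 3.83) = -11.05%, loss ≈ 6740 × 11.05/100 ≈ 745.
Total lost output = 613 + 763 + 762 + 745 = 2883 billion.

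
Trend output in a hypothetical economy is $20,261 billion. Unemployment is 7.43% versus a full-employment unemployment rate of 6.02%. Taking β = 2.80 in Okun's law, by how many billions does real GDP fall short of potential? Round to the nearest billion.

$800 billion

Output gap = -2.80 × (7.43 - 6.02) = -2.8 × 1.41 = -3.948%.
Actual GDP ≈ 20261 × 0.96052 ≈ 19461 billion, so the shortfall is 20261 - 19461 = 800 billion.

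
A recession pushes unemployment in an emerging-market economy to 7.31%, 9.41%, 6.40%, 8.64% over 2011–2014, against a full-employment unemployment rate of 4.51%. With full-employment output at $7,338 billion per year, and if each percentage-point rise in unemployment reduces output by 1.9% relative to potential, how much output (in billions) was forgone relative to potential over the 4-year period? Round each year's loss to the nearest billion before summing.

$1,913 billion

Year 2011: gap = -1.9 × (7.31 - 4.51) = -5.32%, loss ≈ 7338 × 5.32/100 ≈ 390.
Year 2012: gap = -1.9 × (9.41 - 4.51) = -9.31%, loss ≈ 7338 × 9.31/100 ≈ 683.
Year 2013: gap = -1.9 × (6.4 - 4.51) = -3.591%, loss ≈ 7338 × 3.591/100 ≈ 264.
Year 2014: gap = -1.9 × (8.64 - 4.51) = -7.847%, loss ≈ 7338 × 7.847/100 ≈ 576.
Total lost output = 390 + 683 + 264 + 576 = 1913 billion.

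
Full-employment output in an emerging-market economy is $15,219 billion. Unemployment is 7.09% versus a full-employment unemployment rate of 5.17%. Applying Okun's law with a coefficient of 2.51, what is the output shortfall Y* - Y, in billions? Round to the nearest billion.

Output gap = -2.51 × (7.09 - 5.17) = -2.51 × 1.92 = -4.8192%.
Actual GDP ≈ 15219 × 0.951808 ≈ 14486 billion, so the shortfall is 15219 - 14486 = 733 billion.

$733 billion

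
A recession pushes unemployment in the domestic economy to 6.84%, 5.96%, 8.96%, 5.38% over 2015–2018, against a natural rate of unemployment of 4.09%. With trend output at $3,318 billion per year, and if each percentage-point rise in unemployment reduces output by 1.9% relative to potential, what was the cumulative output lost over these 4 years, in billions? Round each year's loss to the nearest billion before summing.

$679 billion

Year 2015: gap = -1.9 × (6.84 - 4.09) = -5.225%, loss ≈ 3318 × 5.225/100 ≈ 173.
Year 2016: gap = -1.9 × (5.96 - 4.09) = -3.553%, loss ≈ 3318 × 3.553/100 ≈ 118.
Year 2017: gap = -1.9 × (8.96 - 4.09) = -9.253%, loss ≈ 3318 × 9.253/100 ≈ 307.
Year 2018: gap = -1.9 × (5.38 - 4.09) = -2.451%, loss ≈ 3318 × 2.451/100 ≈ 81.
Total lost output = 173 + 118 + 307 + 81 = 679 billion.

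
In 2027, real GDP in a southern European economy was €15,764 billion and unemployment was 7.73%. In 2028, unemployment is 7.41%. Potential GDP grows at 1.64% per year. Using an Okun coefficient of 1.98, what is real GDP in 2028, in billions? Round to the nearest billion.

€16,122 billion

Δu = 7.41 - 7.73 = -0.32 points.
Okun's law (growth form): g_Y = g_Y* - β × Δu = 1.64 - 1.98 × (-0.32) = 1.64 + 0.6336 = 2.2736%.
Real GDP in the next year = 15764 × (1 + 2.2736/100) = 15764 × 1.022736 ≈ 16122 billion.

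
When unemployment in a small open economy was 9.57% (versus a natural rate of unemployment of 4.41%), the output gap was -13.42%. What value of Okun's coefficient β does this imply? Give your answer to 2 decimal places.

Okun's law: output gap = -β × (u - u*).
-13.42 = -β × (9.57 - 4.41) = -β × 5.16, so β = 13.42/5.16 = 2.60.

β ≈ 2.60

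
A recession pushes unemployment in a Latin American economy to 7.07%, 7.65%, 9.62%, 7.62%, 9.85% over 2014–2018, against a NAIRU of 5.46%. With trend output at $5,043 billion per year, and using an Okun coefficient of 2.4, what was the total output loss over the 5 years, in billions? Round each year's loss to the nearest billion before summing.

Year 2014: gap = -2.4 × (7.07 - 5.46) = -3.864%, loss ≈ 5043 × 3.864/100 ≈ 195.
Year 2015: gap = -2.4 × (7.65 - 5.46) = -5.256%, loss ≈ 5043 × 5.256/100 ≈ 265.
Year 2016: gap = -2.4 × (9.62 - 5.46) = -9.984%, loss ≈ 5043 × 9.984/100 ≈ 503.
Year 2017: gap = -2.4 × (7.62 - 5.46) = -5.184%, loss ≈ 5043 × 5.184/100 ≈ 261.
Year 2018: gap = -2.4 × (9.85 - 5.46) = -10.536%, loss ≈ 5043 × 10.536/100 ≈ 531.
Total lost output = 195 + 265 + 503 + 261 + 531 = 1755 billion.

$1,755 billion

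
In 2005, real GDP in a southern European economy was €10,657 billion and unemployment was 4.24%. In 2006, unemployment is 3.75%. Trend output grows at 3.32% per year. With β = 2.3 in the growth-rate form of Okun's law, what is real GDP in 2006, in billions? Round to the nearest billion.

€11,131 billion

Δu = 3.75 - 4.24 = -0.49 points.
Okun's law (growth form): g_Y = g_Y* - β × Δu = 3.32 - 2.3 × (-0.49) = 3.32 + 1.127 = 4.447%.
Real GDP in the next year = 10657 × (1 + 4.447/100) = 10657 × 1.04447 ≈ 11131 billion.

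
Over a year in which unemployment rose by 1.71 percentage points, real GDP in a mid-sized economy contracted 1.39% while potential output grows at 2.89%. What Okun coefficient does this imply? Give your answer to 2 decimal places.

β ≈ 2.50

Growth form: g_Y = g_Y* - β × Δu, so β = (g_Y* - g_Y)/Δu.
β = (2.89 + 1.39)/1.71 = 4.28/1.71 = 2.50.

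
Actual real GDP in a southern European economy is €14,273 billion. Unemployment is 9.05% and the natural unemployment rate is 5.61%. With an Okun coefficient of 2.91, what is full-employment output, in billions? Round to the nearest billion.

Unemployment gap = 9.05 - 5.61 = 3.44 points, so output gap = -2.91 × 3.44 = -10.0104%.
Since Y = Y* × (1 + gap/100), Y* = 14273/0.899896 ≈ 15861 billion.

€15,861 billion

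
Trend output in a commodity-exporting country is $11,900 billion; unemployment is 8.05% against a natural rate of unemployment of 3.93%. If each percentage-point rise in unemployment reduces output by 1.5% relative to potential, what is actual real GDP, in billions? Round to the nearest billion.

Unemployment gap = 8.05 - 3.93 = 4.12 points, so the output gap is -1.5 × 4.12 = -6.18%.
Actual GDP = 11900 × (1 - 6.18/100) = 11900 × 0.9382 ≈ 11165 billion.

$11,165 billion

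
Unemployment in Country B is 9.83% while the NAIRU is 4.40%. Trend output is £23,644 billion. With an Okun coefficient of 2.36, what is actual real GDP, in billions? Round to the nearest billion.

Unemployment gap = 9.83 - 4.4 = 5.43 points, so the output gap is -2.36 × 5.43 = -12.8148%.
Actual GDP = 23644 × (1 - 12.8148/100) = 23644 × 0.871852 ≈ 20614 billion.

£20,614 billion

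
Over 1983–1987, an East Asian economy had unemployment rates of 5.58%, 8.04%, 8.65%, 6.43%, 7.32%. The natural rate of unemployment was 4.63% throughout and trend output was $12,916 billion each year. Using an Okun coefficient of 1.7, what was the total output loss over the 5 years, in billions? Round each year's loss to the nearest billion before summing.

$2,827 billion

Year 1983: gap = -1.7 × (5.58 - 4.63) = -1.615%, loss ≈ 12916 × 1.615/100 ≈ 209.
Year 1984: gap = -1.7 × (8.04 - 4.63) = -5.797%, loss ≈ 12916 × 5.797/100 ≈ 749.
Year 1985: gap = -1.7 × (8.65 - 4.63) = -6.834%, loss ≈ 12916 × 6.834/100 ≈ 883.
Year 1986: gap = -1.7 × (6.43 - 4.63) = -3.06%, loss ≈ 12916 × 3.06/100 ≈ 395.
Year 1987: gap = -1.7 × (7.32 - 4.63) = -4.573%, loss ≈ 12916 × 4.573/100 ≈ 591.
Total lost output = 209 + 749 + 883 + 395 + 591 = 2827 billion.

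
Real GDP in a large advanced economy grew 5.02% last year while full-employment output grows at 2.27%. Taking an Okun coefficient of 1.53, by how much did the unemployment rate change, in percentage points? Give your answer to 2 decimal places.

-1.80 percentage points

Growth-rate Okun's law: g_Y = g_Y* - β × Δu, so Δu = (g_Y* - g_Y)/β.
Δu = (2.27 - 5.02)/1.53 = -2.75/1.53 = -1.80 percentage points.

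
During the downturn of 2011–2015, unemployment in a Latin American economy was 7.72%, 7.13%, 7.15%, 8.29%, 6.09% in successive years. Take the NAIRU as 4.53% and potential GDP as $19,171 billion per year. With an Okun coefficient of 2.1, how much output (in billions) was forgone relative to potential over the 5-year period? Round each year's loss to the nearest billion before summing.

Year 2011: gap = -2.1 × (7.72 - 4.53) = -6.699%, loss ≈ 19171 × 6.699/100 ≈ 1284.
Year 2012: gap = -2.1 × (7.13 - 4.53) = -5.46%, loss ≈ 19171 × 5.46/100 ≈ 1047.
Year 2013: gap = -2.1 × (7.15 - 4.53) = -5.502%, loss ≈ 19171 × 5.502/100 ≈ 1055.
Year 2014: gap = -2.1 × (8.29 - 4.53) = -7.896%, loss ≈ 19171 × 7.896/100 ≈ 1514.
Year 2015: gap = -2.1 × (6.09 - 4.53) = -3.276%, loss ≈ 19171 × 3.276/100 ≈ 628.
Total lost output = 1284 + 1047 + 1055 + 1514 + 628 = 5528 billion.

$5,528 billion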